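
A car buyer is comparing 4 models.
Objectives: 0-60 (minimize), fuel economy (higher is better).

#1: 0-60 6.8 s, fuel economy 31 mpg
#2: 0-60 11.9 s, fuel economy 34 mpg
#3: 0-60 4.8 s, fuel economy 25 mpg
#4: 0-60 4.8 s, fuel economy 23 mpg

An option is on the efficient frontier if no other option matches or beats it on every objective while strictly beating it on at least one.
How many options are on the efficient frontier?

#1: not dominated.
#2: not dominated (best fuel economy).
#3: not dominated.
#4: dominated by #3 (0-60 4.8≤4.8, fuel economy 25≥23).
Pareto-optimal: #1, #2, #3 → 3.

3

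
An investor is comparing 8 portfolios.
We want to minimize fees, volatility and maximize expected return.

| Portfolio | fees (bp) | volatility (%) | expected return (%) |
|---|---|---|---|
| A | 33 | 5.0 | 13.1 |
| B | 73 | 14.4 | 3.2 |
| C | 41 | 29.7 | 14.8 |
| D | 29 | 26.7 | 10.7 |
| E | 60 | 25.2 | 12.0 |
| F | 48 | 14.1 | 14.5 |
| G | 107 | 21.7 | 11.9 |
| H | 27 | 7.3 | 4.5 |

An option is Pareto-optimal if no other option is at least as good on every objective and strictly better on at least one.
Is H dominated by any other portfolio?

No

A: worse on fees (33 vs 27).
B: worse on fees (73 vs 27).
C: worse on fees (41 vs 27).
D: worse on fees (29 vs 27).
E: worse on fees (60 vs 27).
F: worse on fees (48 vs 27).
G: worse on fees (107 vs 27).
No option is at least as good as H on every objective and strictly better on one.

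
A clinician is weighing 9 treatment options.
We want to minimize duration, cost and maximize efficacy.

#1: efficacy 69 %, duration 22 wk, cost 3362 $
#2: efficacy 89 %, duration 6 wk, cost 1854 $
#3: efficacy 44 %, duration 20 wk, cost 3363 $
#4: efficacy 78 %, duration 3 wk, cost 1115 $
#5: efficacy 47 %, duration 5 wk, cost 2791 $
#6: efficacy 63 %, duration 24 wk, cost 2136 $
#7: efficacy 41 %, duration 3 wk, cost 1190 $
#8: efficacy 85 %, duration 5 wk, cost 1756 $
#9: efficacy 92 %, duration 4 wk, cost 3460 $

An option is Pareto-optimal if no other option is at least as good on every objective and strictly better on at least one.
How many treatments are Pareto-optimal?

#1: dominated by #2 (efficacy 89≥69, duration 6≤22, cost 1854≤3362).
#2: not dominated.
#3: dominated by #2 (efficacy 89≥44, duration 6≤20, cost 1854≤3363).
#4: not dominated (best cost).
#5: dominated by #4 (efficacy 78≥47, duration 3≤5, cost 1115≤2791).
#6: dominated by #2 (efficacy 89≥63, duration 6≤24, cost 1854≤2136).
#7: dominated by #4 (efficacy 78≥41, duration 3≤3, cost 1115≤1190).
#8: not dominated.
#9: not dominated (best efficacy).
Pareto-optimal: #2, #4, #8, #9 → 4.

4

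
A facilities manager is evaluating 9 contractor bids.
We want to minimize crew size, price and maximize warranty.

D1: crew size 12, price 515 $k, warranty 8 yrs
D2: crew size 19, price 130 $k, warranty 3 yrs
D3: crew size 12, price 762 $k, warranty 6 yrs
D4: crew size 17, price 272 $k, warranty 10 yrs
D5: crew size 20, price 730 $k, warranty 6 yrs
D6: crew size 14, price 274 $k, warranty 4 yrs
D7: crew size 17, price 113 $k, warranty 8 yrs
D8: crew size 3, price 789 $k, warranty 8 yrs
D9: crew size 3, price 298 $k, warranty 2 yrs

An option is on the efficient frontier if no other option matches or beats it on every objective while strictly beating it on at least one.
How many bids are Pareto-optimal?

6

D1: not dominated.
D2: dominated by D7 (crew size 17≤19, price 113≤130, warranty 8≥3).
D3: dominated by D1 (crew size 12≤12, price 515≤762, warranty 8≥6).
D4: not dominated (best warranty).
D5: dominated by D1 (crew size 12≤20, price 515≤730, warranty 8≥6).
D6: not dominated.
D7: not dominated (best price).
D8: not dominated.
D9: not dominated.
Pareto-optimal: D1, D4, D6, D7, D8, D9 → 6.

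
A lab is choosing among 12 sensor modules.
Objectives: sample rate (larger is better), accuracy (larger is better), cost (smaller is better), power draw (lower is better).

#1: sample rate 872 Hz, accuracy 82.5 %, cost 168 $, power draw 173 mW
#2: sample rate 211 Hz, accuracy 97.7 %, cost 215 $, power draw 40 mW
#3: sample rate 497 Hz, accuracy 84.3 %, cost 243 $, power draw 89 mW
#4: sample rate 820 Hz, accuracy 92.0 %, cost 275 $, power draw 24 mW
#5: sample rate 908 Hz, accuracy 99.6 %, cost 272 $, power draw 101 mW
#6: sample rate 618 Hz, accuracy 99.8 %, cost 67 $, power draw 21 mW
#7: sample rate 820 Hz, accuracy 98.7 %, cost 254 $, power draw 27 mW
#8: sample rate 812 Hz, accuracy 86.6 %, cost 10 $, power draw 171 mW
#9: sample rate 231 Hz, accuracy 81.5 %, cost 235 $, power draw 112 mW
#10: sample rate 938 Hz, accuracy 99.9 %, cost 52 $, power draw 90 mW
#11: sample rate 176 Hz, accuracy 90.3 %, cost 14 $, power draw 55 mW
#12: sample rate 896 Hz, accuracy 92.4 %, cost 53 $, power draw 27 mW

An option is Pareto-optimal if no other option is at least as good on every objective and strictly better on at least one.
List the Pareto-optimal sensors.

#4, #6, #7, #8, #10, #11, #12

#1: dominated by #10 (sample rate 938≥872, accuracy 99.9≥82.5, cost 52≤168, power draw 90≤173).
#2: dominated by #6 (sample rate 618≥211, accuracy 99.8≥97.7, cost 67≤215, power draw 21≤40).
#3: dominated by #6 (sample rate 618≥497, accuracy 99.8≥84.3, cost 67≤243, power draw 21≤89).
#4: not dominated.
#5: dominated by #10 (sample rate 938≥908, accuracy 99.9≥99.6, cost 52≤272, power draw 90≤101).
#6: not dominated (best power draw).
#7: not dominated.
#8: not dominated (best cost).
#9: dominated by #6 (sample rate 618≥231, accuracy 99.8≥81.5, cost 67≤235, power draw 21≤112).
#10: not dominated (best sample rate).
#11: not dominated.
#12: not dominated.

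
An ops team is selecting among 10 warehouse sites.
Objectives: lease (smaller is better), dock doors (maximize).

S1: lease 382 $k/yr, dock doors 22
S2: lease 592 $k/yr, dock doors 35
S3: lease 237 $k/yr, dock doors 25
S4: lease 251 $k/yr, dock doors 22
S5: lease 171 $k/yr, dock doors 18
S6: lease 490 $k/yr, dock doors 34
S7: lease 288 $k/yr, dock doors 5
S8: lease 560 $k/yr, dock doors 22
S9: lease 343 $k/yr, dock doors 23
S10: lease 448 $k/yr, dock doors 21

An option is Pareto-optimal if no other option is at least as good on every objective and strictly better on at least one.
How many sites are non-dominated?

4

S1: dominated by S3 (lease 237≤382, dock doors 25≥22).
S2: not dominated (best dock doors).
S3: not dominated.
S4: dominated by S3 (lease 237≤251, dock doors 25≥22).
S5: not dominated (best lease).
S6: not dominated.
S7: dominated by S3 (lease 237≤288, dock doors 25≥5).
S8: dominated by S1 (lease 382≤560, dock doors 22≥22).
S9: dominated by S3 (lease 237≤343, dock doors 25≥23).
S10: dominated by S1 (lease 382≤448, dock doors 22≥21).
Pareto-optimal: S2, S3, S5, S6 → 4.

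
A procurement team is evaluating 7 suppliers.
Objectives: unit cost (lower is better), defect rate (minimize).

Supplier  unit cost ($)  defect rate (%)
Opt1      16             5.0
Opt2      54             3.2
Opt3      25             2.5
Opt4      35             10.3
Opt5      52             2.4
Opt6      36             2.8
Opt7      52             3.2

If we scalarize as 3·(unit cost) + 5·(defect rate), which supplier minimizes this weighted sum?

Opt1

Opt1: 3·16 + 5·5.0 = 73.0
Opt2: 3·54 + 5·3.2 = 178.0
Opt3: 3·25 + 5·2.5 = 87.5
Opt4: 3·35 + 5·10.3 = 156.5
Opt5: 3·52 + 5·2.4 = 168.0
Opt6: 3·36 + 5·2.8 = 122.0
Opt7: 3·52 + 5·3.2 = 172.0
Lowest: Opt1 at 73.0.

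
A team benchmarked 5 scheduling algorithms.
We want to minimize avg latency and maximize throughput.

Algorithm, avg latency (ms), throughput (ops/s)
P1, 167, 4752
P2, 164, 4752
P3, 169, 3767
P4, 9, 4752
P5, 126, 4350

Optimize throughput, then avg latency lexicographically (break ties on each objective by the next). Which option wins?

First maximize throughput: best is 4752, kept {P1, P2, P4}.
Then minimize avg latency: best is 9, kept {P4}.

P4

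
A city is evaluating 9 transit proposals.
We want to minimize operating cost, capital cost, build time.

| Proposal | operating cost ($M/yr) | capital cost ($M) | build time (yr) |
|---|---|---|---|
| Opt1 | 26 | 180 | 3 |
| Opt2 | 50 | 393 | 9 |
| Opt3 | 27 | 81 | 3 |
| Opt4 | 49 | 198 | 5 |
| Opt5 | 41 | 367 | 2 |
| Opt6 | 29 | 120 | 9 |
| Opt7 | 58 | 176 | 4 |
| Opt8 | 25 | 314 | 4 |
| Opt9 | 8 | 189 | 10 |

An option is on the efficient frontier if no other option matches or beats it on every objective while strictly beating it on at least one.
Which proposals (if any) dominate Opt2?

Opt1: operating cost 26≤50, capital cost 180≤393, build time 3≤9 — dominates Opt2.
Opt3: operating cost 27≤50, capital cost 81≤393, build time 3≤9 — dominates Opt2.
Opt4: operating cost 49≤50, capital cost 198≤393, build time 5≤9 — dominates Opt2.
Opt5: operating cost 41≤50, capital cost 367≤393, build time 2≤9 — dominates Opt2.
Opt6: operating cost 29≤50, capital cost 120≤393, build time 9≤9 — dominates Opt2.
Opt8: operating cost 25≤50, capital cost 314≤393, build time 4≤9 — dominates Opt2.
Others (Opt7, Opt9) are each worse than Opt2 on at least one objective.

Opt1, Opt3, Opt4, Opt5, Opt6, Opt8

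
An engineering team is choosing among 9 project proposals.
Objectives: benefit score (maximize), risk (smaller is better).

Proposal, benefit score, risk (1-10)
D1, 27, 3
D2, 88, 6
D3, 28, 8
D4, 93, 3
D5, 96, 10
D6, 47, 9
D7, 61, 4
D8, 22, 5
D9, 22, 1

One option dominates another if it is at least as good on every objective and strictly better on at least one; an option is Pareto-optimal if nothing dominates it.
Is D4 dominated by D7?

No

D7 vs D4: D7 is worse on benefit score (61 vs 93), so it does not dominate D4.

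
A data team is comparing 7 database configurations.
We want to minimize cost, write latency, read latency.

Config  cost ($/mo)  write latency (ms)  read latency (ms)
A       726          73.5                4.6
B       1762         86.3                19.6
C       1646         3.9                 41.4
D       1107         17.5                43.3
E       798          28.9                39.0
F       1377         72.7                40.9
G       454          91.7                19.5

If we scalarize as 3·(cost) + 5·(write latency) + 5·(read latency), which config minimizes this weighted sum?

A: 3·726 + 5·73.5 + 5·4.6 = 2568.5
B: 3·1762 + 5·86.3 + 5·19.6 = 5815.5
C: 3·1646 + 5·3.9 + 5·41.4 = 5164.5
D: 3·1107 + 5·17.5 + 5·43.3 = 3625.0
E: 3·798 + 5·28.9 + 5·39.0 = 2733.5
F: 3·1377 + 5·72.7 + 5·40.9 = 4699.0
G: 3·454 + 5·91.7 + 5·19.5 = 1918.0
Lowest: G at 1918.0.

G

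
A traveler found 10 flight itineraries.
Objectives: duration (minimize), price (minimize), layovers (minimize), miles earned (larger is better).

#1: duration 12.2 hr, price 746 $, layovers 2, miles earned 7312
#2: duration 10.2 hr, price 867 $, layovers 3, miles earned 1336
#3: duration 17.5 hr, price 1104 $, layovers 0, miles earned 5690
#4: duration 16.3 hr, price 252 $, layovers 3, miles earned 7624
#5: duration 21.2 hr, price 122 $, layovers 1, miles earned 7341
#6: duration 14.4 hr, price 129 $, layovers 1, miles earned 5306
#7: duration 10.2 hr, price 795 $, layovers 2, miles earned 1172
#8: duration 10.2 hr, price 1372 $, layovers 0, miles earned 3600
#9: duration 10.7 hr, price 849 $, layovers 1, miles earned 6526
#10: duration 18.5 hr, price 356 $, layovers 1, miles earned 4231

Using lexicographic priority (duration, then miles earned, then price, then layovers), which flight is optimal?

First minimize duration: best is 10.2, kept {#2, #7, #8}.
Then maximize miles earned: best is 3600, kept {#8}.

#8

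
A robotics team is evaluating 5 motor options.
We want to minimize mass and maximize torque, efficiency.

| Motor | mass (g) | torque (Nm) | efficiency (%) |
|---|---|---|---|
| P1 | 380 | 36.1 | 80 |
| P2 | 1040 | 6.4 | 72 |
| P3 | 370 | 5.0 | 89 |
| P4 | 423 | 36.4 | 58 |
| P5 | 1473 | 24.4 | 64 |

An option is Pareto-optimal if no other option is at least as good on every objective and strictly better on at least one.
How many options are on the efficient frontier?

3

P1: not dominated.
P2: dominated by P1 (mass 380≤1040, torque 36.1≥6.4, efficiency 80≥72).
P3: not dominated (best mass).
P4: not dominated (best torque).
P5: dominated by P1 (mass 380≤1473, torque 36.1≥24.4, efficiency 80≥64).
Pareto-optimal: P1, P3, P4 → 3.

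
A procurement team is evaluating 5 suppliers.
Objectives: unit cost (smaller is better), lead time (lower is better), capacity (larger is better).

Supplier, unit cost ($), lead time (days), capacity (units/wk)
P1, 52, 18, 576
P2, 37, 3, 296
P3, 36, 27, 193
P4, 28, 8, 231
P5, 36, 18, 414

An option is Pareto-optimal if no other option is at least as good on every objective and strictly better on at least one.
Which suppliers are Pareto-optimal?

P1, P2, P4, P5

P1: not dominated (best capacity).
P2: not dominated (best lead time).
P3: dominated by P4 (unit cost 28≤36, lead time 8≤27, capacity 231≥193).
P4: not dominated (best unit cost).
P5: not dominated.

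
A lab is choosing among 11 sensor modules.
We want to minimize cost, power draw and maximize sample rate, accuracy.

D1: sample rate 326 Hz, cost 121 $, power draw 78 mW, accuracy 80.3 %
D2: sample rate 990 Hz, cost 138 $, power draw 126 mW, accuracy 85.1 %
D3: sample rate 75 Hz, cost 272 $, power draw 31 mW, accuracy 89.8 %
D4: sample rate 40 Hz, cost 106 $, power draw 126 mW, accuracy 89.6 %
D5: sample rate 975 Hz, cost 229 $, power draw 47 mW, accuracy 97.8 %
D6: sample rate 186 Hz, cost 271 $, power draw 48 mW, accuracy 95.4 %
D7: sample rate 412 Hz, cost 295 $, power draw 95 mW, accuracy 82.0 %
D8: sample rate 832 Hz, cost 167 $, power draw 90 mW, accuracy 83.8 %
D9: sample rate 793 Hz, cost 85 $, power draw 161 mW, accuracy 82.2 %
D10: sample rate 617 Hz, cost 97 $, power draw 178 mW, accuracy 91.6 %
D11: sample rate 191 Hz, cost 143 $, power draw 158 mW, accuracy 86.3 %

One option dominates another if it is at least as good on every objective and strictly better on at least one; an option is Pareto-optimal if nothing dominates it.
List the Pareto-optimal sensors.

D1, D2, D3, D4, D5, D8, D9, D10, D11

D1: not dominated.
D2: not dominated (best sample rate).
D3: not dominated (best power draw).
D4: not dominated.
D5: not dominated (best accuracy).
D6: dominated by D5 (sample rate 975≥186, cost 229≤271, power draw 47≤48, accuracy 97.8≥95.4).
D7: dominated by D5 (sample rate 975≥412, cost 229≤295, power draw 47≤95, accuracy 97.8≥82.0).
D8: not dominated.
D9: not dominated (best cost).
D10: not dominated.
D11: not dominated.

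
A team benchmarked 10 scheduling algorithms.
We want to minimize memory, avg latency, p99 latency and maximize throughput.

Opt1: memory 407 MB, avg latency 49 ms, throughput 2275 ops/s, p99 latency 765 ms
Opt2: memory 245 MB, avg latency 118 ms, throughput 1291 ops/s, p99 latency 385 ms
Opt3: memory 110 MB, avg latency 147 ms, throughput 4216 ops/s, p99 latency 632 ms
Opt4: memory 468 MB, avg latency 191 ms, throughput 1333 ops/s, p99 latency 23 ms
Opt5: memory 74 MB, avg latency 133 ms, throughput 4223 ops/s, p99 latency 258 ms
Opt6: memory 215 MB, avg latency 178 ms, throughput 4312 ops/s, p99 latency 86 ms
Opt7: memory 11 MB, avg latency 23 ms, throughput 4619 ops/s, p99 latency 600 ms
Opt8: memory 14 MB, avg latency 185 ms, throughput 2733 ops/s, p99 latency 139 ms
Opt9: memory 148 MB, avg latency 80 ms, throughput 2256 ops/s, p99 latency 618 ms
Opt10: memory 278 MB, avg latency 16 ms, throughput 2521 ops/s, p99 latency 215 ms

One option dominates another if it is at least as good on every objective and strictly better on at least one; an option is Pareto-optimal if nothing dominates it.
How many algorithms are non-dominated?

7

Opt1: dominated by Opt7 (memory 11≤407, avg latency 23≤49, throughput 4619≥2275, p99 latency 600≤765).
Opt2: not dominated.
Opt3: dominated by Opt5 (memory 74≤110, avg latency 133≤147, throughput 4223≥4216, p99 latency 258≤632).
Opt4: not dominated (best p99 latency).
Opt5: not dominated.
Opt6: not dominated.
Opt7: not dominated (best memory).
Opt8: not dominated.
Opt9: dominated by Opt7 (memory 11≤148, avg latency 23≤80, throughput 4619≥2256, p99 latency 600≤618).
Opt10: not dominated (best avg latency).
Pareto-optimal: Opt2, Opt4, Opt5, Opt6, Opt7, Opt8, Opt10 → 7.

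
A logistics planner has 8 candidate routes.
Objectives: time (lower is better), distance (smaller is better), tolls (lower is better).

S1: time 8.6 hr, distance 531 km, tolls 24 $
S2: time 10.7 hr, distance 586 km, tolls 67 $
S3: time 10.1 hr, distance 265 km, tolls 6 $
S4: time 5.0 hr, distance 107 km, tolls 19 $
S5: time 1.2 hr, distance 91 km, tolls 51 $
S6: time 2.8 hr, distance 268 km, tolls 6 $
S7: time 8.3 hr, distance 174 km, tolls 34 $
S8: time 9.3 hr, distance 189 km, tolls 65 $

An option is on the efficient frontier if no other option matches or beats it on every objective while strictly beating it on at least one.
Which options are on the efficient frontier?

S3, S4, S5, S6

S1: dominated by S4 (time 5.0≤8.6, distance 107≤531, tolls 19≤24).
S2: dominated by S1 (time 8.6≤10.7, distance 531≤586, tolls 24≤67).
S3: not dominated.
S4: not dominated.
S5: not dominated (best time).
S6: not dominated.
S7: dominated by S4 (time 5.0≤8.3, distance 107≤174, tolls 19≤34).
S8: dominated by S4 (time 5.0≤9.3, distance 107≤189, tolls 19≤65).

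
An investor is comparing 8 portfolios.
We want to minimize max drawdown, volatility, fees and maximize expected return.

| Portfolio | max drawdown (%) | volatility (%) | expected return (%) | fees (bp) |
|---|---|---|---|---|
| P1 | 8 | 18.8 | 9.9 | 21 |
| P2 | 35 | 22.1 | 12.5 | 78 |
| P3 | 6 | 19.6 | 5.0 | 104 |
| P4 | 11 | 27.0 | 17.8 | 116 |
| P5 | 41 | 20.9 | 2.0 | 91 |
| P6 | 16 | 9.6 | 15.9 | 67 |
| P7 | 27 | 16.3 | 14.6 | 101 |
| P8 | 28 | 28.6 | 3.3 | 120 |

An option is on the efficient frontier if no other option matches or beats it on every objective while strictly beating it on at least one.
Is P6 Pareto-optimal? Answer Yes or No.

P1: worse on volatility (18.8 vs 9.6).
P2: worse on max drawdown (35 vs 16).
P3: worse on volatility (19.6 vs 9.6).
P4: worse on volatility (27.0 vs 9.6).
P5: worse on max drawdown (41 vs 16).
P7: worse on max drawdown (27 vs 16).
P8: worse on max drawdown (28 vs 16).
No option is at least as good as P6 on every objective and strictly better on one.

Yes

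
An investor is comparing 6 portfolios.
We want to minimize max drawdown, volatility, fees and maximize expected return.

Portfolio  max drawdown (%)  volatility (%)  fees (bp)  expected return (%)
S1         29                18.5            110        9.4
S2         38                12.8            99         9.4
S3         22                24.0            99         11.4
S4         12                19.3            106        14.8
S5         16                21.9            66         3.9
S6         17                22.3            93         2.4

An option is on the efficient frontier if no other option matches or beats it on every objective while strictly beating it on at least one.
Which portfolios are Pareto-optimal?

S1: not dominated.
S2: not dominated (best volatility).
S3: not dominated.
S4: not dominated (best max drawdown).
S5: not dominated (best fees).
S6: dominated by S5 (max drawdown 16≤17, volatility 21.9≤22.3, fees 66≤93, expected return 3.9≥2.4).

S1, S2, S3, S4, S5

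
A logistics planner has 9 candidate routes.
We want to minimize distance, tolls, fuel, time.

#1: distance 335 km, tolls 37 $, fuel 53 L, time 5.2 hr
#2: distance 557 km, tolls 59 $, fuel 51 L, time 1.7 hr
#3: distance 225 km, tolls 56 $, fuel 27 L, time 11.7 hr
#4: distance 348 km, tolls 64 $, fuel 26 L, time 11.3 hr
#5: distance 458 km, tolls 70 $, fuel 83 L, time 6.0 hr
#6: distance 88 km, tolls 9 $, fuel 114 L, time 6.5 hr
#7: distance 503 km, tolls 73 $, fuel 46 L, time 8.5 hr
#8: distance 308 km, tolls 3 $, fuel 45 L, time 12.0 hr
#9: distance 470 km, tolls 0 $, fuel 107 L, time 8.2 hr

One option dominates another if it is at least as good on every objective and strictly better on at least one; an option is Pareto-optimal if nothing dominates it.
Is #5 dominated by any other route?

#1 vs #5: distance 335≤458, tolls 37≤70, fuel 53≤83, time 5.2≤6.0 — #1 is at least as good on every objective and strictly better on at least one, so #1 dominates #5.

Yes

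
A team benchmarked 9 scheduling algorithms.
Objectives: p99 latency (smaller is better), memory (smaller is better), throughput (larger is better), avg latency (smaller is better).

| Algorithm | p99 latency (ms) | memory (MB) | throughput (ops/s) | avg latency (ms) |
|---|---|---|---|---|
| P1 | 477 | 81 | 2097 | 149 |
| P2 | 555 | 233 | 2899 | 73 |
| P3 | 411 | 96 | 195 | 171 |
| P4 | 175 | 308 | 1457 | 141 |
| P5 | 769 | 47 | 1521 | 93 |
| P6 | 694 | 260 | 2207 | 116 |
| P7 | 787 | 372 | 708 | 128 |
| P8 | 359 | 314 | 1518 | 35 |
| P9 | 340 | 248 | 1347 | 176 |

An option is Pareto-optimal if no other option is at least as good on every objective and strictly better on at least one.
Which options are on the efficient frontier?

P1, P2, P3, P4, P5, P8, P9

P1: not dominated.
P2: not dominated (best throughput).
P3: not dominated.
P4: not dominated (best p99 latency).
P5: not dominated (best memory).
P6: dominated by P2 (p99 latency 555≤694, memory 233≤260, throughput 2899≥2207, avg latency 73≤116).
P7: dominated by P2 (p99 latency 555≤787, memory 233≤372, throughput 2899≥708, avg latency 73≤128).
P8: not dominated (best avg latency).
P9: not dominated.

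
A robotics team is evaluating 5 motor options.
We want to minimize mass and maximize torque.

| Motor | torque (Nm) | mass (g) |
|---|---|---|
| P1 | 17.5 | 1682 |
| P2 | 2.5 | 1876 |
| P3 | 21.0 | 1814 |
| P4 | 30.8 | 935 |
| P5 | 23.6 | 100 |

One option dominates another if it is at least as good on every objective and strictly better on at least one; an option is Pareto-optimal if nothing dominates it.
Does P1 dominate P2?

Yes

P1 vs P2: torque 17.5≥2.5, mass 1682≤1876 — P1 is at least as good on every objective with at least one strict improvement.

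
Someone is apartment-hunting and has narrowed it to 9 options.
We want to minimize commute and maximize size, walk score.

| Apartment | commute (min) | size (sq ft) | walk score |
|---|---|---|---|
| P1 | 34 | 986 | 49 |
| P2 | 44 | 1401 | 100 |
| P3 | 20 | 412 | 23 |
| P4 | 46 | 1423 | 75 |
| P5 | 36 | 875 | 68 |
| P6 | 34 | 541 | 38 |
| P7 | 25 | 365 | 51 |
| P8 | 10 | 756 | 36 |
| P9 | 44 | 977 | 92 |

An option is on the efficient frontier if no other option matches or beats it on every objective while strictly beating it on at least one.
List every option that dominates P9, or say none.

P2: commute 44≤44, size 1401≥977, walk score 100≥92 — dominates P9.
Others (P1, P3, P4, P5, P6, P7, P8) are each worse than P9 on at least one objective.

P2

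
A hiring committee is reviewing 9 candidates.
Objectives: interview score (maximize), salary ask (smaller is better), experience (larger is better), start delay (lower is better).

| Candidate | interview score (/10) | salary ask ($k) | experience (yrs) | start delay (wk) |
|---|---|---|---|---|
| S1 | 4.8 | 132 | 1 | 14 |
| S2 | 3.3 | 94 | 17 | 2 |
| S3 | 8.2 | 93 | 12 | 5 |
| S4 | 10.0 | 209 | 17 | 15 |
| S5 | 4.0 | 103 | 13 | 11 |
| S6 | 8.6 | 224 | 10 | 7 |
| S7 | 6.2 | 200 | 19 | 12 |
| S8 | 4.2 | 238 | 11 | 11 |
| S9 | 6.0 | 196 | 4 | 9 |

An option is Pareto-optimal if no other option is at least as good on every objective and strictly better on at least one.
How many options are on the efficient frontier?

S1: dominated by S3 (interview score 8.2≥4.8, salary ask 93≤132, experience 12≥1, start delay 5≤14).
S2: not dominated (best start delay).
S3: not dominated (best salary ask).
S4: not dominated (best interview score).
S5: not dominated.
S6: not dominated.
S7: not dominated (best experience).
S8: dominated by S3 (interview score 8.2≥4.2, salary ask 93≤238, experience 12≥11, start delay 5≤11).
S9: dominated by S3 (interview score 8.2≥6.0, salary ask 93≤196, experience 12≥4, start delay 5≤9).
Pareto-optimal: S2, S3, S4, S5, S6, S7 → 6.

6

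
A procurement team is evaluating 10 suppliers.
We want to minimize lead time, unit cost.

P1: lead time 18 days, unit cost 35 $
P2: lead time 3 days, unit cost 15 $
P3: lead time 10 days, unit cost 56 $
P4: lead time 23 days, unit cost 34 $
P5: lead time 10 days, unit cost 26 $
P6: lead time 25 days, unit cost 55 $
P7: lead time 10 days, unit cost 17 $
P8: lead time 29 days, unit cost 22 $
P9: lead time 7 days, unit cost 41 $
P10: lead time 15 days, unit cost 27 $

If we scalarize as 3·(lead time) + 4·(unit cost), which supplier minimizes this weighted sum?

P1: 3·18 + 4·35 = 194
P2: 3·3 + 4·15 = 69
P3: 3·10 + 4·56 = 254
P4: 3·23 + 4·34 = 205
P5: 3·10 + 4·26 = 134
P6: 3·25 + 4·55 = 295
P7: 3·10 + 4·17 = 98
P8: 3·29 + 4·22 = 175
P9: 3·7 + 4·41 = 185
P10: 3·15 + 4·27 = 153
Lowest: P2 at 69.

P2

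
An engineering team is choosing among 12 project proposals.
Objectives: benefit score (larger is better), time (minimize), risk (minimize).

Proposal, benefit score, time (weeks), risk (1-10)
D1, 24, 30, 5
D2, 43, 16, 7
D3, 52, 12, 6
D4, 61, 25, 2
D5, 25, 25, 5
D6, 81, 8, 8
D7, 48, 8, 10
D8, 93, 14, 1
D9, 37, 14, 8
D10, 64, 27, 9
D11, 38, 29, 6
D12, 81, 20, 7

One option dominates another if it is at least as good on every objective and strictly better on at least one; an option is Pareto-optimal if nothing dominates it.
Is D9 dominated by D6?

D6 vs D9: benefit score 81≥37, time 8≤14, risk 8≤8 — D6 is at least as good on every objective with at least one strict improvement.

Yes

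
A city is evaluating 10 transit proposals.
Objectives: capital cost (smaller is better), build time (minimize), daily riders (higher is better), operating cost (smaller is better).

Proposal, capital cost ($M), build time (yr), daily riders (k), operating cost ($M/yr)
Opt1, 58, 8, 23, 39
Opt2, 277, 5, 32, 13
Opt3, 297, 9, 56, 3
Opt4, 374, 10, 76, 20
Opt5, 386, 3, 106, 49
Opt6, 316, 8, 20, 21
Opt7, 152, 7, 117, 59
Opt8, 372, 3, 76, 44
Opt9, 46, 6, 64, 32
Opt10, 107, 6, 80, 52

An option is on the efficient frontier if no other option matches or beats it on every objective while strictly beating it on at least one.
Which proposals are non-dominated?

Opt1: dominated by Opt9 (capital cost 46≤58, build time 6≤8, daily riders 64≥23, operating cost 32≤39).
Opt2: not dominated.
Opt3: not dominated (best operating cost).
Opt4: not dominated.
Opt5: not dominated.
Opt6: dominated by Opt2 (capital cost 277≤316, build time 5≤8, daily riders 32≥20, operating cost 13≤21).
Opt7: not dominated (best daily riders).
Opt8: not dominated.
Opt9: not dominated (best capital cost).
Opt10: not dominated.

Opt2, Opt3, Opt4, Opt5, Opt7, Opt8, Opt9, Opt10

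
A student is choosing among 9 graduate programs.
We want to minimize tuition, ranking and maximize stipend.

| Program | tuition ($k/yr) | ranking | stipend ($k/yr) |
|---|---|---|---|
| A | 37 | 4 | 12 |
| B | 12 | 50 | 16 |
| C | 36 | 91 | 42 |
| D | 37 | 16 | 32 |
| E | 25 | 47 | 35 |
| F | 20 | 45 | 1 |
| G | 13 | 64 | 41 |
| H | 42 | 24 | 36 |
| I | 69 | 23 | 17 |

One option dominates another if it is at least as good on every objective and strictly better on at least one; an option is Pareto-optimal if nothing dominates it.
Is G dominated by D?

No

D vs G: D is worse on tuition (37 vs 13), so it does not dominate G.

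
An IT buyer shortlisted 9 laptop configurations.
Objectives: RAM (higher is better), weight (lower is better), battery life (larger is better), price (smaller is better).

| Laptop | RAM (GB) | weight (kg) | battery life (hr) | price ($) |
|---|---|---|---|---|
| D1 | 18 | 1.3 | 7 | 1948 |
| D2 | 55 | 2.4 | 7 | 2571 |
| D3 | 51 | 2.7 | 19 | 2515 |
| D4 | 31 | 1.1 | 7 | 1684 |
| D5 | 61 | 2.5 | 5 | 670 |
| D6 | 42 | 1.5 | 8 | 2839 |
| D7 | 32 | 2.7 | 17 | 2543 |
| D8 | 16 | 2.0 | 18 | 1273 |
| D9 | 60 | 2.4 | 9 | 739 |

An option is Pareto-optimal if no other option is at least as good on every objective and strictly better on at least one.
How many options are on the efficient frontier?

D1: dominated by D4 (RAM 31≥18, weight 1.1≤1.3, battery life 7≥7, price 1684≤1948).
D2: dominated by D9 (RAM 60≥55, weight 2.4≤2.4, battery life 9≥7, price 739≤2571).
D3: not dominated (best battery life).
D4: not dominated (best weight).
D5: not dominated (best RAM).
D6: not dominated.
D7: dominated by D3 (RAM 51≥32, weight 2.7≤2.7, battery life 19≥17, price 2515≤2543).
D8: not dominated.
D9: not dominated.
Pareto-optimal: D3, D4, D5, D6, D8, D9 → 6.

6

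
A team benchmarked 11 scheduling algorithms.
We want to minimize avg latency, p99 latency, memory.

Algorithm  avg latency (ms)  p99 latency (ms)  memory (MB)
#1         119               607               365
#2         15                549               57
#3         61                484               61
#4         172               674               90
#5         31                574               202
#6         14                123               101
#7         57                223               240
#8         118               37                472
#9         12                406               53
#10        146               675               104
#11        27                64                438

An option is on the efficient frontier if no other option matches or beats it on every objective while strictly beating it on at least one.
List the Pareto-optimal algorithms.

#1: dominated by #2 (avg latency 15≤119, p99 latency 549≤607, memory 57≤365).
#2: dominated by #9 (avg latency 12≤15, p99 latency 406≤549, memory 53≤57).
#3: dominated by #9 (avg latency 12≤61, p99 latency 406≤484, memory 53≤61).
#4: dominated by #2 (avg latency 15≤172, p99 latency 549≤674, memory 57≤90).
#5: dominated by #2 (avg latency 15≤31, p99 latency 549≤574, memory 57≤202).
#6: not dominated.
#7: dominated by #6 (avg latency 14≤57, p99 latency 123≤223, memory 101≤240).
#8: not dominated (best p99 latency).
#9: not dominated (best avg latency).
#10: dominated by #2 (avg latency 15≤146, p99 latency 549≤675, memory 57≤104).
#11: not dominated.

#6, #8, #9, #11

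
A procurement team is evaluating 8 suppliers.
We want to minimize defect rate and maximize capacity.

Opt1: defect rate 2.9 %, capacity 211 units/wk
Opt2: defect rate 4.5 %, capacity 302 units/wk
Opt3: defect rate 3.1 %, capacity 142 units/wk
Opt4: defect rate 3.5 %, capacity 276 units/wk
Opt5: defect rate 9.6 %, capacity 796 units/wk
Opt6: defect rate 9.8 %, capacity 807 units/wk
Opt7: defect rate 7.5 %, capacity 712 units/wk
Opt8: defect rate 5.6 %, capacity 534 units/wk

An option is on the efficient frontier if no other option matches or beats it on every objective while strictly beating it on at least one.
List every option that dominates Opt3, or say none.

Opt1

Opt1: defect rate 2.9≤3.1, capacity 211≥142 — dominates Opt3.
Others (Opt2, Opt4, Opt5, Opt6, Opt7, Opt8) are each worse than Opt3 on at least one objective.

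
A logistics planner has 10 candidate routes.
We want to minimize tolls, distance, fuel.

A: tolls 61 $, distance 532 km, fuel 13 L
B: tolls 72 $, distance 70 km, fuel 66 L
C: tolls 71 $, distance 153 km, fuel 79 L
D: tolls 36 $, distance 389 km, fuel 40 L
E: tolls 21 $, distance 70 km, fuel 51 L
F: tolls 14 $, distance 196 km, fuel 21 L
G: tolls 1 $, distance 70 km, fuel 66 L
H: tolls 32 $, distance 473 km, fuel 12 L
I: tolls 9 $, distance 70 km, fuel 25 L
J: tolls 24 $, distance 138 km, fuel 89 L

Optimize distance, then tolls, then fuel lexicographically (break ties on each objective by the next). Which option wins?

G

First minimize distance: best is 70, kept {B, E, G, I}.
Then minimize tolls: best is 1, kept {G}.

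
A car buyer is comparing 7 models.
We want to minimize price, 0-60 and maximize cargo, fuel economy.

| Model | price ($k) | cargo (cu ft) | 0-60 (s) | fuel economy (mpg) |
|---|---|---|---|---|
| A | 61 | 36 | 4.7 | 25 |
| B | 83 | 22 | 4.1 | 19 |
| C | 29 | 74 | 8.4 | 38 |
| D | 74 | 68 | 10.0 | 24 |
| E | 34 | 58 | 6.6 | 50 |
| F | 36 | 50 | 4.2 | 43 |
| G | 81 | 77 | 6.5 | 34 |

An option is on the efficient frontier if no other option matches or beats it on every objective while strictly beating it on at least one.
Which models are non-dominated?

A: dominated by F (price 36≤61, cargo 50≥36, 0-60 4.2≤4.7, fuel economy 43≥25).
B: not dominated (best 0-60).
C: not dominated (best price).
D: dominated by C (price 29≤74, cargo 74≥68, 0-60 8.4≤10.0, fuel economy 38≥24).
E: not dominated (best fuel economy).
F: not dominated.
G: not dominated (best cargo).

B, C, E, F, G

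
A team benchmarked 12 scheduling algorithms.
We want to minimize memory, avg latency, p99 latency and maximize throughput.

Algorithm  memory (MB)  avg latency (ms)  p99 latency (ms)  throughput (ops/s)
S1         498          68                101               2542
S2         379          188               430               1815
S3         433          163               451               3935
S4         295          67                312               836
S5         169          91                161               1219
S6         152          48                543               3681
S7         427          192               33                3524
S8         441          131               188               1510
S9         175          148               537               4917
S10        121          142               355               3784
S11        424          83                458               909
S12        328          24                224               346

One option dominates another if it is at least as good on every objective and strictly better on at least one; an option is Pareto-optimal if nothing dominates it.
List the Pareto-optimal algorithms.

S1: not dominated.
S2: dominated by S10 (memory 121≤379, avg latency 142≤188, p99 latency 355≤430, throughput 3784≥1815).
S3: not dominated.
S4: not dominated.
S5: not dominated.
S6: not dominated.
S7: not dominated (best p99 latency).
S8: not dominated.
S9: not dominated (best throughput).
S10: not dominated (best memory).
S11: not dominated.
S12: not dominated (best avg latency).

S1, S3, S4, S5, S6, S7, S8, S9, S10, S11, S12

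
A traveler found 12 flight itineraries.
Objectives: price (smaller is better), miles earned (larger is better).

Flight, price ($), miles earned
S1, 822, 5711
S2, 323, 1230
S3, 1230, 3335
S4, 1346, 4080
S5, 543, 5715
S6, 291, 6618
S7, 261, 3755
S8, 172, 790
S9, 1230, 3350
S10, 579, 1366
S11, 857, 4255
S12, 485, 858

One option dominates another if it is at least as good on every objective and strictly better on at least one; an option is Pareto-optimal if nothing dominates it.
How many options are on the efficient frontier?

S1: dominated by S5 (price 543≤822, miles earned 5715≥5711).
S2: dominated by S6 (price 291≤323, miles earned 6618≥1230).
S3: dominated by S1 (price 822≤1230, miles earned 5711≥3335).
S4: dominated by S1 (price 822≤1346, miles earned 5711≥4080).
S5: dominated by S6 (price 291≤543, miles earned 6618≥5715).
S6: not dominated (best miles earned).
S7: not dominated.
S8: not dominated (best price).
S9: dominated by S1 (price 822≤1230, miles earned 5711≥3350).
S10: dominated by S5 (price 543≤579, miles earned 5715≥1366).
S11: dominated by S1 (price 822≤857, miles earned 5711≥4255).
S12: dominated by S2 (price 323≤485, miles earned 1230≥858).
Pareto-optimal: S6, S7, S8 → 3.

3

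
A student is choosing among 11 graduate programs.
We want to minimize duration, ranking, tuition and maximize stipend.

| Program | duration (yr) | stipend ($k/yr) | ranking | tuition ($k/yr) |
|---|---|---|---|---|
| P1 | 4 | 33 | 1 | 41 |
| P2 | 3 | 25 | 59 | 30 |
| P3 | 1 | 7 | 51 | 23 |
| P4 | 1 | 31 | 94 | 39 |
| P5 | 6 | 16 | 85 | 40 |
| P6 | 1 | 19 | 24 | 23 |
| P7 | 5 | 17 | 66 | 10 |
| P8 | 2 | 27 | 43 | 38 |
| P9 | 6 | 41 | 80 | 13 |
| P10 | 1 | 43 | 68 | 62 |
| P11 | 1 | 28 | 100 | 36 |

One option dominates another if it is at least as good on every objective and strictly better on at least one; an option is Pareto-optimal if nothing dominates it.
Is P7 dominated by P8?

No

P8 vs P7: P8 is worse on tuition (38 vs 10), so it does not dominate P7.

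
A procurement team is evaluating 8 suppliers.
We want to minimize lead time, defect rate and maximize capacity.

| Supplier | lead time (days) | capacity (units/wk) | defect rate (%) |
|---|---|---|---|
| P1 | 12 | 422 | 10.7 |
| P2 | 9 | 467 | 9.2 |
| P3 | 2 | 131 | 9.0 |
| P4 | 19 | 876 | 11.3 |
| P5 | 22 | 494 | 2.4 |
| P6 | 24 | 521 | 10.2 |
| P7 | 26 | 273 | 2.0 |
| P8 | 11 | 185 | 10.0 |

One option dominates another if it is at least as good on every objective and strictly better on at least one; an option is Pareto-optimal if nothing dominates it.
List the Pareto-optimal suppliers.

P1: dominated by P2 (lead time 9≤12, capacity 467≥422, defect rate 9.2≤10.7).
P2: not dominated.
P3: not dominated (best lead time).
P4: not dominated (best capacity).
P5: not dominated.
P6: not dominated.
P7: not dominated (best defect rate).
P8: dominated by P2 (lead time 9≤11, capacity 467≥185, defect rate 9.2≤10.0).

P2, P3, P4, P5, P6, P7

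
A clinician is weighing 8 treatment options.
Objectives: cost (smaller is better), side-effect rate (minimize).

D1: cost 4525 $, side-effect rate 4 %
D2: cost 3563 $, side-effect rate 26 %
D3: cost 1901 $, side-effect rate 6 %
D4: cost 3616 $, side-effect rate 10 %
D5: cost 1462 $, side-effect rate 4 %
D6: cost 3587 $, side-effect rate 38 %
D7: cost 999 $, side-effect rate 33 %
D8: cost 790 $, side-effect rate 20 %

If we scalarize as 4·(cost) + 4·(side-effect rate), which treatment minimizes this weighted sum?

D8

D1: 4·4525 + 4·4 = 18116
D2: 4·3563 + 4·26 = 14356
D3: 4·1901 + 4·6 = 7628
D4: 4·3616 + 4·10 = 14504
D5: 4·1462 + 4·4 = 5864
D6: 4·3587 + 4·38 = 14500
D7: 4·999 + 4·33 = 4128
D8: 4·790 + 4·20 = 3240
Lowest: D8 at 3240.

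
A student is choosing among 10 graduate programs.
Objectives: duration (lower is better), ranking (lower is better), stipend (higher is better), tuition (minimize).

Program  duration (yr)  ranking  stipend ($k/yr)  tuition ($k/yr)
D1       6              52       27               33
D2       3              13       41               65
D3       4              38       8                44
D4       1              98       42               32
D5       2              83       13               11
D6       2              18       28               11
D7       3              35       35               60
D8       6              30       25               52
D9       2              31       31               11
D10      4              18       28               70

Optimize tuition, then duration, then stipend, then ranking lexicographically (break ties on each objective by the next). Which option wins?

First minimize tuition: best is 11, kept {D5, D6, D9}.
Then minimize duration: best is 2, kept {D5, D6, D9}.
Then maximize stipend: best is 31, kept {D9}.

D9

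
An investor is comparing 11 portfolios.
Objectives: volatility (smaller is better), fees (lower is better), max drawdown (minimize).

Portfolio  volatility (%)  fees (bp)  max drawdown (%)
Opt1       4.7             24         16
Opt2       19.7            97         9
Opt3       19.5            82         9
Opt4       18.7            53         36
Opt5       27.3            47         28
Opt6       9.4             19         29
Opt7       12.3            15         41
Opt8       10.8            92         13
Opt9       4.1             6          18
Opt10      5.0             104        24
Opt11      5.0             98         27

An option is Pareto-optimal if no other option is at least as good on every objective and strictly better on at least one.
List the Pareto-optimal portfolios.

Opt1: not dominated.
Opt2: dominated by Opt3 (volatility 19.5≤19.7, fees 82≤97, max drawdown 9≤9).
Opt3: not dominated.
Opt4: dominated by Opt1 (volatility 4.7≤18.7, fees 24≤53, max drawdown 16≤36).
Opt5: dominated by Opt1 (volatility 4.7≤27.3, fees 24≤47, max drawdown 16≤28).
Opt6: dominated by Opt9 (volatility 4.1≤9.4, fees 6≤19, max drawdown 18≤29).
Opt7: dominated by Opt9 (volatility 4.1≤12.3, fees 6≤15, max drawdown 18≤41).
Opt8: not dominated.
Opt9: not dominated (best volatility).
Opt10: dominated by Opt1 (volatility 4.7≤5.0, fees 24≤104, max drawdown 16≤24).
Opt11: dominated by Opt1 (volatility 4.7≤5.0, fees 24≤98, max drawdown 16≤27).

Opt1, Opt3, Opt8, Opt9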